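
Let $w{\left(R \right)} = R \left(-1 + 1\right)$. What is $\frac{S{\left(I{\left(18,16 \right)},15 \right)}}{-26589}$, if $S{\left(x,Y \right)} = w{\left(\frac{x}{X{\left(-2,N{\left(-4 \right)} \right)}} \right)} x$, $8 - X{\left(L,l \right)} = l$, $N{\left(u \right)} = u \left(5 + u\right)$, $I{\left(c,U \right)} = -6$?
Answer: $0$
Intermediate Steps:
$X{\left(L,l \right)} = 8 - l$
$w{\left(R \right)} = 0$ ($w{\left(R \right)} = R 0 = 0$)
$S{\left(x,Y \right)} = 0$ ($S{\left(x,Y \right)} = 0 x = 0$)
$\frac{S{\left(I{\left(18,16 \right)},15 \right)}}{-26589} = \frac{0}{-26589} = 0 \left(- \frac{1}{26589}\right) = 0$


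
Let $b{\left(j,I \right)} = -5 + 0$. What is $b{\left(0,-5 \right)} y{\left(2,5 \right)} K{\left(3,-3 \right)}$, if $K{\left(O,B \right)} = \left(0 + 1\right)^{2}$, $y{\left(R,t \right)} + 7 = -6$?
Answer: $65$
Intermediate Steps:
$b{\left(j,I \right)} = -5$
$y{\left(R,t \right)} = -13$ ($y{\left(R,t \right)} = -7 - 6 = -13$)
$K{\left(O,B \right)} = 1$ ($K{\left(O,B \right)} = 1^{2} = 1$)
$b{\left(0,-5 \right)} y{\left(2,5 \right)} K{\left(3,-3 \right)} = \left(-5\right) \left(-13\right) 1 = 65 \cdot 1 = 65$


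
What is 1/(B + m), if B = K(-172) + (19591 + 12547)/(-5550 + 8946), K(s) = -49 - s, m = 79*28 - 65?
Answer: 1698/3870529 ≈ 0.00043870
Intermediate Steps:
m = 2147 (m = 2212 - 65 = 2147)
B = 224923/1698 (B = (-49 - 1*(-172)) + (19591 + 12547)/(-5550 + 8946) = (-49 + 172) + 32138/3396 = 123 + 32138*(1/3396) = 123 + 16069/1698 = 224923/1698 ≈ 132.46)
1/(B + m) = 1/(224923/1698 + 2147) = 1/(3870529/1698) = 1698/3870529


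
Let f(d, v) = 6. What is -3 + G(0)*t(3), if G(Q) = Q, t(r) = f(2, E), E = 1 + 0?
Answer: -3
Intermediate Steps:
E = 1
t(r) = 6
-3 + G(0)*t(3) = -3 + 0*6 = -3 + 0 = -3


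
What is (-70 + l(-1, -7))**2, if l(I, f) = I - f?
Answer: 4096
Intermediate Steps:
(-70 + l(-1, -7))**2 = (-70 + (-1 - 1*(-7)))**2 = (-70 + (-1 + 7))**2 = (-70 + 6)**2 = (-64)**2 = 4096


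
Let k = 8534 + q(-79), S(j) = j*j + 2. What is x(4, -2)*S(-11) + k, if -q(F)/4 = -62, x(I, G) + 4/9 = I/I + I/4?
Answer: 26920/3 ≈ 8973.3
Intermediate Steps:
x(I, G) = 5/9 + I/4 (x(I, G) = -4/9 + (I/I + I/4) = -4/9 + (1 + I*(¼)) = -4/9 + (1 + I/4) = 5/9 + I/4)
q(F) = 248 (q(F) = -4*(-62) = 248)
S(j) = 2 + j² (S(j) = j² + 2 = 2 + j²)
k = 8782 (k = 8534 + 248 = 8782)
x(4, -2)*S(-11) + k = (5/9 + (¼)*4)*(2 + (-11)²) + 8782 = (5/9 + 1)*(2 + 121) + 8782 = (14/9)*123 + 8782 = 574/3 + 8782 = 26920/3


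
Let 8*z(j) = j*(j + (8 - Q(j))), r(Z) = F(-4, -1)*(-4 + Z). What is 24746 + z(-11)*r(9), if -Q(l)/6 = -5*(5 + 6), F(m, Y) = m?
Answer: 31177/2 ≈ 15589.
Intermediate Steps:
Q(l) = 330 (Q(l) = -(-30)*(5 + 6) = -(-30)*11 = -6*(-55) = 330)
r(Z) = 16 - 4*Z (r(Z) = -4*(-4 + Z) = 16 - 4*Z)
z(j) = j*(-322 + j)/8 (z(j) = (j*(j + (8 - 1*330)))/8 = (j*(j + (8 - 330)))/8 = (j*(j - 322))/8 = (j*(-322 + j))/8 = j*(-322 + j)/8)
24746 + z(-11)*r(9) = 24746 + ((⅛)*(-11)*(-322 - 11))*(16 - 4*9) = 24746 + ((⅛)*(-11)*(-333))*(16 - 36) = 24746 + (3663/8)*(-20) = 24746 - 18315/2 = 31177/2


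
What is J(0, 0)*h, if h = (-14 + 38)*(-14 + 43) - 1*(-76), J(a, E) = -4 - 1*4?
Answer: -6176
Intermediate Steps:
J(a, E) = -8 (J(a, E) = -4 - 4 = -8)
h = 772 (h = 24*29 + 76 = 696 + 76 = 772)
J(0, 0)*h = -8*772 = -6176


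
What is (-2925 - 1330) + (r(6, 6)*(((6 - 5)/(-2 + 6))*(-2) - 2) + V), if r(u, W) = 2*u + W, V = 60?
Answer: -4240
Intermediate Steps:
r(u, W) = W + 2*u
(-2925 - 1330) + (r(6, 6)*(((6 - 5)/(-2 + 6))*(-2) - 2) + V) = (-2925 - 1330) + ((6 + 2*6)*(((6 - 5)/(-2 + 6))*(-2) - 2) + 60) = -4255 + ((6 + 12)*((1/4)*(-2) - 2) + 60) = -4255 + (18*((1*(¼))*(-2) - 2) + 60) = -4255 + (18*((¼)*(-2) - 2) + 60) = -4255 + (18*(-½ - 2) + 60) = -4255 + (18*(-5/2) + 60) = -4255 + (-45 + 60) = -4255 + 15 = -4240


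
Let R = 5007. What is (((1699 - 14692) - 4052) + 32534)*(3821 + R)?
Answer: 136736892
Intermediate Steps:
(((1699 - 14692) - 4052) + 32534)*(3821 + R) = (((1699 - 14692) - 4052) + 32534)*(3821 + 5007) = ((-12993 - 4052) + 32534)*8828 = (-17045 + 32534)*8828 = 15489*8828 = 136736892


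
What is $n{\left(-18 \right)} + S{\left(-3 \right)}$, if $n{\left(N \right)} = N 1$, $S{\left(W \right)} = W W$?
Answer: $-9$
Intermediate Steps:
$S{\left(W \right)} = W^{2}$
$n{\left(N \right)} = N$
$n{\left(-18 \right)} + S{\left(-3 \right)} = -18 + \left(-3\right)^{2} = -18 + 9 = -9$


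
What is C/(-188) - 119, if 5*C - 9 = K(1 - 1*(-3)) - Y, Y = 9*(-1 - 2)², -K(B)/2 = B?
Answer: -5589/47 ≈ -118.91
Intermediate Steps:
K(B) = -2*B
Y = 81 (Y = 9*(-3)² = 9*9 = 81)
C = -16 (C = 9/5 + (-2*(1 - 1*(-3)) - 1*81)/5 = 9/5 + (-2*(1 + 3) - 81)/5 = 9/5 + (-2*4 - 81)/5 = 9/5 + (-8 - 81)/5 = 9/5 + (⅕)*(-89) = 9/5 - 89/5 = -16)
C/(-188) - 119 = -16/(-188) - 119 = -16*(-1/188) - 119 = 4/47 - 119 = -5589/47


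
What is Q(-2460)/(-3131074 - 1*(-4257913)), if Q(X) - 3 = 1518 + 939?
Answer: 820/375613 ≈ 0.0021831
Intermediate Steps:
Q(X) = 2460 (Q(X) = 3 + (1518 + 939) = 3 + 2457 = 2460)
Q(-2460)/(-3131074 - 1*(-4257913)) = 2460/(-3131074 - 1*(-4257913)) = 2460/(-3131074 + 4257913) = 2460/1126839 = 2460*(1/1126839) = 820/375613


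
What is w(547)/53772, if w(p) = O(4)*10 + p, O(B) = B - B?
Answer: 547/53772 ≈ 0.010173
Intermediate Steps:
O(B) = 0
w(p) = p (w(p) = 0*10 + p = 0 + p = p)
w(547)/53772 = 547/53772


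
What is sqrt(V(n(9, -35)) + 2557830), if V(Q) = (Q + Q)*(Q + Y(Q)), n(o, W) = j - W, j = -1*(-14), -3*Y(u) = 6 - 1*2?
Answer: 4*sqrt(1441407)/3 ≈ 1600.8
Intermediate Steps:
Y(u) = -4/3 (Y(u) = -(6 - 1*2)/3 = -(6 - 2)/3 = -1/3*4 = -4/3)
j = 14
n(o, W) = 14 - W
V(Q) = 2*Q*(-4/3 + Q) (V(Q) = (Q + Q)*(Q - 4/3) = (2*Q)*(-4/3 + Q) = 2*Q*(-4/3 + Q))
sqrt(V(n(9, -35)) + 2557830) = sqrt(2*(14 - 1*(-35))*(-4 + 3*(14 - 1*(-35)))/3 + 2557830) = sqrt(2*(14 + 35)*(-4 + 3*(14 + 35))/3 + 2557830) = sqrt((2/3)*49*(-4 + 3*49) + 2557830) = sqrt((2/3)*49*(-4 + 147) + 2557830) = sqrt((2/3)*49*143 + 2557830) = sqrt(14014/3 + 2557830) = sqrt(7687504/3) = 4*sqrt(1441407)/3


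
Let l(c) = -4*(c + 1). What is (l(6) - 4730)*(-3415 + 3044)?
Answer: 1765218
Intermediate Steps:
l(c) = -4 - 4*c (l(c) = -4*(1 + c) = -4 - 4*c)
(l(6) - 4730)*(-3415 + 3044) = ((-4 - 4*6) - 4730)*(-3415 + 3044) = ((-4 - 24) - 4730)*(-371) = (-28 - 4730)*(-371) = -4758*(-371) = 1765218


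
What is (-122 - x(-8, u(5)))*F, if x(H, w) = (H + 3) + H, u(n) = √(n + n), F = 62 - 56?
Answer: -654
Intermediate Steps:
F = 6
u(n) = √2*√n (u(n) = √(2*n) = √2*√n)
x(H, w) = 3 + 2*H (x(H, w) = (3 + H) + H = 3 + 2*H)
(-122 - x(-8, u(5)))*F = (-122 - (3 + 2*(-8)))*6 = (-122 - (3 - 16))*6 = (-122 - 1*(-13))*6 = (-122 + 13)*6 = -109*6 = -654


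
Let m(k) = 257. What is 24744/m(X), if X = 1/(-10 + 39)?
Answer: 24744/257 ≈ 96.280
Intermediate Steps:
X = 1/29 ≈ 0.034483
24744/m(X) = 24744/257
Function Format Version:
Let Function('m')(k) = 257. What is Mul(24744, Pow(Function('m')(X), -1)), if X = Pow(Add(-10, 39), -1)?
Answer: Rational(24744, 257) ≈ 96.280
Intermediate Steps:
X = Rational(1, 29) (X = Pow(29, -1) = Rational(1, 29) ≈ 0.034483)
Mul(24744, Pow(Function('m')(X), -1)) = Mul(24744, Pow(257, -1)) = Mul(24744, Rational(1, 257)) = Rational(24744, 257)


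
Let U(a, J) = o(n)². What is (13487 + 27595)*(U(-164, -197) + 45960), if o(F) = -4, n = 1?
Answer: 1888786032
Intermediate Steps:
U(a, J) = 16 (U(a, J) = (-4)² = 16)
(13487 + 27595)*(U(-164, -197) + 45960) = (13487 + 27595)*(16 + 45960) = 41082*45976 = 1888786032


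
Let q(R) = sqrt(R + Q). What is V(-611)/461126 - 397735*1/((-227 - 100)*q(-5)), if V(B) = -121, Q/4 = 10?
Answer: -121/461126 + 79547*sqrt(35)/2289 ≈ 205.59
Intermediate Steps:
Q = 40 (Q = 4*10 = 40)
q(R) = sqrt(40 + R) (q(R) = sqrt(R + 40) = sqrt(40 + R))
V(-611)/461126 - 397735*1/((-227 - 100)*q(-5)) = -121/461126 - 397735*1/((-227 - 100)*sqrt(40 - 5)) = -121*1/461126 - 397735*(-sqrt(35)/11445) = -121/461126 - 397735*(-sqrt(35)/11445) = -121/461126 - (-79547)*sqrt(35)/2289 = -121/461126 + 79547*sqrt(35)/2289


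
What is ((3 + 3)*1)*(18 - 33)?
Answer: -90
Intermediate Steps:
((3 + 3)*1)*(18 - 33) = (6*1)*(-15) = 6*(-15) = -90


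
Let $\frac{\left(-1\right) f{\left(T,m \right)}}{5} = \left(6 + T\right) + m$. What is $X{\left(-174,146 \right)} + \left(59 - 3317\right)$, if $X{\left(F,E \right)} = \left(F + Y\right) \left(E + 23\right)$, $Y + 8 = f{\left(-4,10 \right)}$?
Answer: $-44156$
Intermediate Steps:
$f{\left(T,m \right)} = -30 - 5 T - 5 m$ ($f{\left(T,m \right)} = - 5 \left(\left(6 + T\right) + m\right) = - 5 \left(6 + T + m\right) = -30 - 5 T - 5 m$)
$Y = -68$ ($Y = -8 - 60 = -68$)
$X{\left(F,E \right)} = \left(-68 + F\right) \left(23 + E\right)$ ($X{\left(F,E \right)} = \left(F - 68\right) \left(E + 23\right) = \left(-68 + F\right) \left(23 + E\right)$)
$X{\left(-174,146 \right)} + \left(59 - 3317\right) = \left(-1564 - 9928 + 23 \left(-174\right) + 146 \left(-174\right)\right) + \left(59 - 3317\right) = \left(-1564 - 9928 - 4002 - 25404\right) + \left(59 - 3317\right) = -40898 - 3258 = -44156$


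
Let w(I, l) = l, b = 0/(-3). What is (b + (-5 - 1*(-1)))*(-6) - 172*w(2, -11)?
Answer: 1916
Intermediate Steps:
b = 0 (b = 0*(-⅓) = 0)
(b + (-5 - 1*(-1)))*(-6) - 172*w(2, -11) = (0 + (-5 - 1*(-1)))*(-6) - 172*(-11) = (0 + (-5 + 1))*(-6) + 1892 = (0 - 4)*(-6) + 1892 = -4*(-6) + 1892 = 24 + 1892 = 1916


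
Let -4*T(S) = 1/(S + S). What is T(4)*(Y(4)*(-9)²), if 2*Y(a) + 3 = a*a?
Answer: -1053/64 ≈ -16.453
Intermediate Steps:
T(S) = -1/(8*S) (T(S) = -1/(4*(S + S)) = -1/(2*S)/4 = -1/(8*S))
Y(a) = -3/2 + a²/2 (Y(a) = -3/2 + (a*a)/2 = -3/2 + a²/2)
T(4)*(Y(4)*(-9)²) = (-⅛/4)*((-3/2 + (½)*4²)*(-9)²) = (-⅛*¼)*((-3/2 + (½)*16)*81) = -(-3/2 + 8)*81/32 = -13*81/64 = -1/32*1053/2 = -1053/64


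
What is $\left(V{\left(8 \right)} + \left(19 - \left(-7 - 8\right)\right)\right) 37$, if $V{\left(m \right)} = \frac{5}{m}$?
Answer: $\frac{10249}{8} \approx 1281.1$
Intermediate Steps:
$\left(V{\left(8 \right)} + \left(19 - \left(-7 - 8\right)\right)\right) 37 = \left(\frac{5}{8} + \left(19 - \left(-7 - 8\right)\right)\right) 37 = \left(5 \cdot \frac{1}{8} + \left(19 - -15\right)\right) 37 = \left(\frac{5}{8} + \left(19 + 15\right)\right) 37 = \left(\frac{5}{8} + 34\right) 37 = \frac{277}{8} \cdot 37 = \frac{10249}{8}$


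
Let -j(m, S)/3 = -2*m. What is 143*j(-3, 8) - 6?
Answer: -2580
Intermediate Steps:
j(m, S) = 6*m (j(m, S) = -(-6)*m = 6*m)
143*j(-3, 8) - 6 = 143*(6*(-3)) - 6 = 143*(-18) - 6 = -2574 - 6 = -2580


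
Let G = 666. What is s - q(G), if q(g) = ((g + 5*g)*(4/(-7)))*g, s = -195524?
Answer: 9276676/7 ≈ 1.3252e+6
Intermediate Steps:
q(g) = -24*g²/7 (q(g) = ((6*g)*(4*(-⅐)))*g = ((6*g)*(-4/7))*g = (-24*g/7)*g = -24*g²/7)
s - q(G) = -195524 - (-24)*666²/7 = -195524 - (-24)*443556/7 = -195524 - 1*(-10645344/7) = -195524 + 10645344/7 = 9276676/7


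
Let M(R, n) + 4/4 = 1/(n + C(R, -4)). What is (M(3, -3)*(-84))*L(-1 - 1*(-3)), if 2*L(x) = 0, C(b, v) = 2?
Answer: 0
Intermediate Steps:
L(x) = 0 (L(x) = (½)*0 = 0)
M(R, n) = -1 + 1/(2 + n) (M(R, n) = -1 + 1/(n + 2) = -1 + 1/(2 + n))
(M(3, -3)*(-84))*L(-1 - 1*(-3)) = (((-1 - 1*(-3))/(2 - 3))*(-84))*0 = (((-1 + 3)/(-1))*(-84))*0 = (-1*2*(-84))*0 = -2*(-84)*0 = 168*0 = 0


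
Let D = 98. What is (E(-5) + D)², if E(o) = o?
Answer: 8649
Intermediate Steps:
(E(-5) + D)² = (-5 + 98)² = 93² = 8649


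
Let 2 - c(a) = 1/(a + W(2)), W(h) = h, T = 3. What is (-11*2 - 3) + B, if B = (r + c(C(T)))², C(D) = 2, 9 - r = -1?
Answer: 1809/16 ≈ 113.06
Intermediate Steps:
r = 10 (r = 9 - 1*(-1) = 9 + 1 = 10)
c(a) = 2 - 1/(2 + a) (c(a) = 2 - 1/(a + 2) = 2 - 1/(2 + a))
B = 2209/16 (B = (10 + (3 + 2*2)/(2 + 2))² = (10 + (3 + 4)/4)² = (10 + (¼)*7)² = (10 + 7/4)² = (47/4)² = 2209/16 ≈ 138.06)
(-11*2 - 3) + B = (-11*2 - 3) + 2209/16 = (-22 - 3) + 2209/16 = -25 + 2209/16 = 1809/16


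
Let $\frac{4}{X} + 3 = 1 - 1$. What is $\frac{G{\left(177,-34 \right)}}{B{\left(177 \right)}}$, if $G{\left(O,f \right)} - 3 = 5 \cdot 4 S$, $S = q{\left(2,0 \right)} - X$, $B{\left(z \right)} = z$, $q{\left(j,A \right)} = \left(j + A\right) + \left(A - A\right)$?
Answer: $\frac{209}{531} \approx 0.3936$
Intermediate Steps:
$q{\left(j,A \right)} = A + j$ ($q{\left(j,A \right)} = \left(A + j\right) + 0 = A + j$)
$X = - \frac{4}{3}$ ($X = \frac{4}{-3 + \left(1 - 1\right)} = \frac{4}{-3 + 0} = \frac{4}{-3} = 4 \left(- \frac{1}{3}\right) = - \frac{4}{3} \approx -1.3333$)
$S = \frac{10}{3}$ ($S = \left(0 + 2\right) - - \frac{4}{3} = 2 + \frac{4}{3} = \frac{10}{3} \approx 3.3333$)
$G{\left(O,f \right)} = \frac{209}{3}$ ($G{\left(O,f \right)} = 3 + 5 \cdot 4 \cdot \frac{10}{3} = 3 + 20 \cdot \frac{10}{3} = 3 + \frac{200}{3} = \frac{209}{3}$)
$\frac{G{\left(177,-34 \right)}}{B{\left(177 \right)}} = \frac{209}{3 \cdot 177} = \frac{209}{3} \cdot \frac{1}{177} = \frac{209}{531}$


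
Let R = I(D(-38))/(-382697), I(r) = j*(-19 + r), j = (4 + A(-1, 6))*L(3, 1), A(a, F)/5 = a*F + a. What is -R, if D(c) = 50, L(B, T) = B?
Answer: -2883/382697 ≈ -0.0075334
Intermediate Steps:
A(a, F) = 5*a + 5*F*a (A(a, F) = 5*(a*F + a) = 5*(F*a + a) = 5*(a + F*a) = 5*a + 5*F*a)
j = -93 (j = (4 + 5*(-1)*(1 + 6))*3 = (4 + 5*(-1)*7)*3 = (4 - 35)*3 = -31*3 = -93)
I(r) = 1767 - 93*r (I(r) = -93*(-19 + r) = 1767 - 93*r)
R = 2883/382697 (R = (1767 - 93*50)/(-382697) = (1767 - 4650)*(-1/382697) = -2883*(-1/382697) = 2883/382697 ≈ 0.0075334)
-R = -1*2883/382697 = -2883/382697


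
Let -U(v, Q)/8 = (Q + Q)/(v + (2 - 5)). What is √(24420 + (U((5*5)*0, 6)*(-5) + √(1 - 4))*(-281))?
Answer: √(69380 - 281*I*√3) ≈ 263.4 - 0.9239*I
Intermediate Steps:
U(v, Q) = -16*Q/(-3 + v) (U(v, Q) = -8*(Q + Q)/(v + (2 - 5)) = -8*2*Q/(v - 3) = -8*2*Q/(-3 + v) = -16*Q/(-3 + v))
√(24420 + (U((5*5)*0, 6)*(-5) + √(1 - 4))*(-281)) = √(24420 + (-16*6/(-3 + (5*5)*0)*(-5) + √(1 - 4))*(-281)) = √(24420 + (-16*6/(-3 + 25*0)*(-5) + √(-3))*(-281)) = √(24420 + (-16*6/(-3 + 0)*(-5) + I*√3)*(-281)) = √(24420 + (-16*6/(-3)*(-5) + I*√3)*(-281)) = √(24420 + (-16*6*(-⅓)*(-5) + I*√3)*(-281)) = √(24420 + (32*(-5) + I*√3)*(-281)) = √(24420 + (-160 + I*√3)*(-281)) = √(24420 + (44960 - 281*I*√3)) = √(69380 - 281*I*√3)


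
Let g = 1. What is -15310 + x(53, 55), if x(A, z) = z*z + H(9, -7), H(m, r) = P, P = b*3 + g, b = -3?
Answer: -12293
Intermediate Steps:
P = -8 (P = -3*3 + 1 = -9 + 1 = -8)
H(m, r) = -8
x(A, z) = -8 + z² (x(A, z) = z*z - 8 = z² - 8 = -8 + z²)
-15310 + x(53, 55) = -15310 + (-8 + 55²) = -15310 + (-8 + 3025) = -15310 + 3017 = -12293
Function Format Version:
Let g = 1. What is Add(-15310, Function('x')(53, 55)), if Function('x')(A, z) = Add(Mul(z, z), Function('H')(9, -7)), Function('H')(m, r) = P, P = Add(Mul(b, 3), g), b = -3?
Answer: -12293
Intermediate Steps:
P = -8 (P = Add(Mul(-3, 3), 1) = Add(-9, 1) = -8)
Function('H')(m, r) = -8
Function('x')(A, z) = Add(-8, Pow(z, 2)) (Function('x')(A, z) = Add(Mul(z, z), -8) = Add(Pow(z, 2), -8) = Add(-8, Pow(z, 2)))
Add(-15310, Function('x')(53, 55)) = Add(-15310, Add(-8, Pow(55, 2))) = Add(-15310, Add(-8, 3025)) = Add(-15310, 3017) = -12293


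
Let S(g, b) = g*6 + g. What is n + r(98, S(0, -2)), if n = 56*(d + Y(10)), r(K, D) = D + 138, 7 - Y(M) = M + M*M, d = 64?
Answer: -2046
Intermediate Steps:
S(g, b) = 7*g (S(g, b) = 6*g + g = 7*g)
Y(M) = 7 - M - M² (Y(M) = 7 - (M + M*M) = 7 - (M + M²) = 7 + (-M - M²) = 7 - M - M²)
r(K, D) = 138 + D
n = -2184 (n = 56*(64 + (7 - 1*10 - 1*10²)) = 56*(64 + (7 - 10 - 1*100)) = 56*(64 + (7 - 10 - 100)) = 56*(64 - 103) = 56*(-39) = -2184)
n + r(98, S(0, -2)) = -2184 + (138 + 7*0) = -2184 + (138 + 0) = -2184 + 138 = -2046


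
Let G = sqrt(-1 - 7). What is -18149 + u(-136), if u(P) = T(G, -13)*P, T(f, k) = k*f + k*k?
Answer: -41133 + 3536*I*sqrt(2) ≈ -41133.0 + 5000.7*I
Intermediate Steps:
G = 2*I*sqrt(2) (G = sqrt(-8) = 2*I*sqrt(2) ≈ 2.8284*I)
T(f, k) = k**2 + f*k (T(f, k) = f*k + k**2 = k**2 + f*k)
u(P) = P*(169 - 26*I*sqrt(2)) (u(P) = (-13*(2*I*sqrt(2) - 13))*P = (-13*(-13 + 2*I*sqrt(2)))*P = (169 - 26*I*sqrt(2))*P = P*(169 - 26*I*sqrt(2)))
-18149 + u(-136) = -18149 + 13*(-136)*(13 - 2*I*sqrt(2)) = -18149 + (-22984 + 3536*I*sqrt(2)) = -41133 + 3536*I*sqrt(2)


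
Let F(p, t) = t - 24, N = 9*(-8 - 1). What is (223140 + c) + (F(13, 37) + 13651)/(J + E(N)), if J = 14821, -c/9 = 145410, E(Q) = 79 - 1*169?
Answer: -15991223386/14731 ≈ -1.0855e+6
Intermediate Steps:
N = -81 (N = 9*(-9) = -81)
E(Q) = -90 (E(Q) = 79 - 169 = -90)
F(p, t) = -24 + t
c = -1308690 (c = -9*145410 = -1308690)
(223140 + c) + (F(13, 37) + 13651)/(J + E(N)) = (223140 - 1308690) + ((-24 + 37) + 13651)/(14821 - 90) = -1085550 + (13 + 13651)/14731 = -1085550 + 13664*(1/14731) = -1085550 + 13664/14731 = -15991223386/14731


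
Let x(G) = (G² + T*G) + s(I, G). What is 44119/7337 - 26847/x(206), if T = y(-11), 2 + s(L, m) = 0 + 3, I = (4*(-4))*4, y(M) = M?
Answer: 1575327910/294734627 ≈ 5.3449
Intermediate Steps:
I = -64 (I = -16*4 = -64)
s(L, m) = 1 (s(L, m) = -2 + (0 + 3) = -2 + 3 = 1)
T = -11
x(G) = 1 + G² - 11*G (x(G) = (G² - 11*G) + 1 = 1 + G² - 11*G)
44119/7337 - 26847/x(206) = 44119/7337 - 26847/(1 + 206² - 11*206) = 44119*(1/7337) - 26847/(1 + 42436 - 2266) = 44119/7337 - 26847/40171 = 1575327910/294734627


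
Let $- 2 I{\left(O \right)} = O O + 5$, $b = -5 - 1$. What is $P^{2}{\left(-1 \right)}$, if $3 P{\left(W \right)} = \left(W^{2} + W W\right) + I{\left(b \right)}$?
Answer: $\frac{1369}{36} \approx 38.028$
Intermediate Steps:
$b = -6$
$I{\left(O \right)} = - \frac{5}{2} - \frac{O^{2}}{2}$ ($I{\left(O \right)} = - \frac{O O + 5}{2} = - \frac{O^{2} + 5}{2} = - \frac{5 + O^{2}}{2} = - \frac{5}{2} - \frac{O^{2}}{2}$)
$P{\left(W \right)} = - \frac{41}{6} + \frac{2 W^{2}}{3}$ ($P{\left(W \right)} = \frac{\left(W^{2} + W W\right) - \left(\frac{5}{2} + \frac{\left(-6\right)^{2}}{2}\right)}{3} = \frac{\left(W^{2} + W^{2}\right) - \frac{41}{2}}{3} = \frac{2 W^{2} - \frac{41}{2}}{3} = \frac{- \frac{41}{2} + 2 W^{2}}{3} = - \frac{41}{6} + \frac{2 W^{2}}{3}$)
$P^{2}{\left(-1 \right)} = \left(- \frac{41}{6} + \frac{2 \left(-1\right)^{2}}{3}\right)^{2} = \left(- \frac{41}{6} + \frac{2}{3} \cdot 1\right)^{2} = \left(- \frac{41}{6} + \frac{2}{3}\right)^{2} = \left(- \frac{37}{6}\right)^{2} = \frac{1369}{36}$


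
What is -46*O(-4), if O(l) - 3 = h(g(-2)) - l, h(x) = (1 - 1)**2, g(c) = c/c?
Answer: -322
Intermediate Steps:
g(c) = 1
h(x) = 0 (h(x) = 0**2 = 0)
O(l) = 3 - l (O(l) = 3 + (0 - l) = 3 - l)
-46*O(-4) = -46*(3 - 1*(-4)) = -46*(3 + 4) = -46*7 = -322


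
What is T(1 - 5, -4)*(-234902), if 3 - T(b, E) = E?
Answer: -1644314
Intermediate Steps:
T(b, E) = 3 - E
T(1 - 5, -4)*(-234902) = (3 - 1*(-4))*(-234902) = (3 + 4)*(-234902) = 7*(-234902) = -1644314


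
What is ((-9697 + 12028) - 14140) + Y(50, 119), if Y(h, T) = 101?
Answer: -11708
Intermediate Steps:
((-9697 + 12028) - 14140) + Y(50, 119) = ((-9697 + 12028) - 14140) + 101 = (2331 - 14140) + 101 = -11809 + 101 = -11708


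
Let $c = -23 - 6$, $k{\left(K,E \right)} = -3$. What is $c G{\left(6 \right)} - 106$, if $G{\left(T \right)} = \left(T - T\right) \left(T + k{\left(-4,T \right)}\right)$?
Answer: $-106$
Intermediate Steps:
$G{\left(T \right)} = 0$ ($G{\left(T \right)} = \left(T - T\right) \left(T - 3\right) = 0 \left(-3 + T\right) = 0$)
$c = -29$ ($c = -23 - 6 = -29$)
$c G{\left(6 \right)} - 106 = \left(-29\right) 0 - 106 = 0 - 106 = -106$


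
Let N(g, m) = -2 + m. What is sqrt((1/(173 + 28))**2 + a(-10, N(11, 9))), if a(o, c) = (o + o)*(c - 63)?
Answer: sqrt(45249121)/201 ≈ 33.466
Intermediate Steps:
a(o, c) = 2*o*(-63 + c) (a(o, c) = (2*o)*(-63 + c) = 2*o*(-63 + c))
sqrt((1/(173 + 28))**2 + a(-10, N(11, 9))) = sqrt((1/(173 + 28))**2 + 2*(-10)*(-63 + (-2 + 9))) = sqrt((1/201)**2 + 2*(-10)*(-63 + 7)) = sqrt((1/201)**2 + 2*(-10)*(-56)) = sqrt(1/40401 + 1120) = sqrt(45249121/40401) = sqrt(45249121)/201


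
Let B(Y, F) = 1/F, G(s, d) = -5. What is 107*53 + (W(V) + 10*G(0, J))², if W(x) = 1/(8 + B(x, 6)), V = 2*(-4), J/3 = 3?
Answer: 19589207/2401 ≈ 8158.8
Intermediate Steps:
J = 9 (J = 3*3 = 9)
V = -8
W(x) = 6/49 (W(x) = 1/(8 + 1/6) = 1/(8 + ⅙) = 1/(49/6) = 6/49)
107*53 + (W(V) + 10*G(0, J))² = 107*53 + (6/49 + 10*(-5))² = 5671 + (6/49 - 50)² = 5671 + (-2444/49)² = 5671 + 5973136/2401 = 19589207/2401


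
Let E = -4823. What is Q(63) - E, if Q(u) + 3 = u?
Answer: 4883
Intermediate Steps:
Q(u) = -3 + u
Q(63) - E = (-3 + 63) - 1*(-4823) = 60 + 4823 = 4883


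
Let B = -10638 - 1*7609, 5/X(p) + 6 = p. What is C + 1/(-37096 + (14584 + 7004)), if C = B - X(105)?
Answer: -28014550763/1535292 ≈ -18247.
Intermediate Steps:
X(p) = 5/(-6 + p)
B = -18247 (B = -10638 - 7609 = -18247)
C = -1806458/99 (C = -18247 - 5/(-6 + 105) = -18247 - 5/99 = -1806458/99 ≈ -18247.)
C + 1/(-37096 + (14584 + 7004)) = -1806458/99 + 1/(-37096 + (14584 + 7004)) = -1806458/99 + 1/(-37096 + 21588) = -1806458/99 + 1/(-15508) = -1806458/99 - 1/15508 = -28014550763/1535292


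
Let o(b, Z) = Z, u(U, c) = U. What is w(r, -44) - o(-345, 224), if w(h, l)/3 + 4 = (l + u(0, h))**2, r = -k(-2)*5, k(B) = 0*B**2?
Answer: 5572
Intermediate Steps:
k(B) = 0
r = 0 (r = -1*0*5 = 0*5 = 0)
w(h, l) = -12 + 3*l**2 (w(h, l) = -12 + 3*(l + 0)**2 = -12 + 3*l**2)
w(r, -44) - o(-345, 224) = (-12 + 3*(-44)**2) - 1*224 = (-12 + 3*1936) - 224 = (-12 + 5808) - 224 = 5796 - 224 = 5572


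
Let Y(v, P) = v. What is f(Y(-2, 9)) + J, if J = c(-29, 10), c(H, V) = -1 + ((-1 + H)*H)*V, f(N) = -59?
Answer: 8640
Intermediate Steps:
c(H, V) = -1 + H*V*(-1 + H) (c(H, V) = -1 + (H*(-1 + H))*V = -1 + H*V*(-1 + H))
J = 8699 (J = -1 + 10*(-29)² - 1*(-29)*10 = -1 + 10*841 + 290 = -1 + 8410 + 290 = 8699)
f(Y(-2, 9)) + J = -59 + 8699 = 8640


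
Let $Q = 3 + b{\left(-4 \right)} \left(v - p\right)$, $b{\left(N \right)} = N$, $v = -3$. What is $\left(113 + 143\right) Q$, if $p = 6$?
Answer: $9984$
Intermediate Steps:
$Q = 39$ ($Q = 3 - 4 \left(-3 - 6\right) = 3 - -36 = 3 + 36 = 39$)
$\left(113 + 143\right) Q = \left(113 + 143\right) 39 = 256 \cdot 39 = 9984$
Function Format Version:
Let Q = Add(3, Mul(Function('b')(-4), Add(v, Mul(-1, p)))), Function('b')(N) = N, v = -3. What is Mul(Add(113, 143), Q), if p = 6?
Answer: 9984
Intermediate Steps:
Q = 39 (Q = Add(3, Mul(-4, Add(-3, Mul(-1, 6)))) = Add(3, Mul(-4, Add(-3, -6))) = Add(3, Mul(-4, -9)) = Add(3, 36) = 39)
Mul(Add(113, 143), Q) = Mul(Add(113, 143), 39) = Mul(256, 39) = 9984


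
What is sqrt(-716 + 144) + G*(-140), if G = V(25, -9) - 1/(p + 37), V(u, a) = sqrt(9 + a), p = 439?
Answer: 5/17 + 2*I*sqrt(143) ≈ 0.29412 + 23.917*I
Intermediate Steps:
G = -1/476 (G = sqrt(9 - 9) - 1/(439 + 37) = sqrt(0) - 1/476 = 0 - 1*1/476 = 0 - 1/476 = -1/476 ≈ -0.0021008)
sqrt(-716 + 144) + G*(-140) = sqrt(-716 + 144) - 1/476*(-140) = sqrt(-572) + 5/17 = 2*I*sqrt(143) + 5/17 = 5/17 + 2*I*sqrt(143)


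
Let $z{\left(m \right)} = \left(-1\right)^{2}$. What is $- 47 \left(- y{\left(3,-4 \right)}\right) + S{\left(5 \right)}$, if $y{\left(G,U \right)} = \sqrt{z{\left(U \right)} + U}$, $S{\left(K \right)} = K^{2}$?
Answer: $25 + 47 i \sqrt{3} \approx 25.0 + 81.406 i$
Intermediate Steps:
$z{\left(m \right)} = 1$
$y{\left(G,U \right)} = \sqrt{1 + U}$
$- 47 \left(- y{\left(3,-4 \right)}\right) + S{\left(5 \right)} = - 47 \left(- \sqrt{1 - 4}\right) + 5^{2} = - 47 \left(- \sqrt{-3}\right) + 25 = - 47 \left(- i \sqrt{3}\right) + 25 = 47 i \sqrt{3} + 25 = 25 + 47 i \sqrt{3}$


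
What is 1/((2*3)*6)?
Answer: 1/36 ≈ 0.027778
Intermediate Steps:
1/((2*3)*6) = 1/(6*6) = 1/36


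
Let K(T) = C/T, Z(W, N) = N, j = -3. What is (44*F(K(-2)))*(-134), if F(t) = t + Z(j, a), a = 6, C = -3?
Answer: -44220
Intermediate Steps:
K(T) = -3/T
F(t) = 6 + t (F(t) = t + 6 = 6 + t)
(44*F(K(-2)))*(-134) = (44*(6 - 3/(-2)))*(-134) = (44*(6 - 3*(-½)))*(-134) = (44*(6 + 3/2))*(-134) = (44*(15/2))*(-134) = 330*(-134) = -44220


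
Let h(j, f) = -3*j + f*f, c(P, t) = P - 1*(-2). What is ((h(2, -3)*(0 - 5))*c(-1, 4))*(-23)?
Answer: 345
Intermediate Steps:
c(P, t) = 2 + P (c(P, t) = P + 2 = 2 + P)
h(j, f) = f**2 - 3*j (h(j, f) = -3*j + f**2 = f**2 - 3*j)
((h(2, -3)*(0 - 5))*c(-1, 4))*(-23) = ((((-3)**2 - 3*2)*(0 - 5))*(2 - 1))*(-23) = (((9 - 6)*(-5))*1)*(-23) = ((3*(-5))*1)*(-23) = -15*1*(-23) = -15*(-23) = 345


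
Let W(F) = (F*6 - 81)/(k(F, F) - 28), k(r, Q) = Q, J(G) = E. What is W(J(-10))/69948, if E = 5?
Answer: 17/536268 ≈ 3.1701e-5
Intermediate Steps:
J(G) = 5
W(F) = (-81 + 6*F)/(-28 + F) (W(F) = (F*6 - 81)/(F - 28) = (6*F - 81)/(-28 + F) = (-81 + 6*F)/(-28 + F))
W(J(-10))/69948 = (3*(-27 + 2*5)/(-28 + 5))/69948 = (3*(-27 + 10)/(-23))*(1/69948) = (3*(-1/23)*(-17))*(1/69948) = (51/23)*(1/69948) = 17/536268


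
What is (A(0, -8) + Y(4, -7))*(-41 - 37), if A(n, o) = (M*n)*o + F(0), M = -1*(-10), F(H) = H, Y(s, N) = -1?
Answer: 78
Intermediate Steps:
M = 10
A(n, o) = 10*n*o (A(n, o) = (10*n)*o + 0 = 10*n*o + 0 = 10*n*o)
(A(0, -8) + Y(4, -7))*(-41 - 37) = (10*0*(-8) - 1)*(-41 - 37) = (0 - 1)*(-78) = -1*(-78) = 78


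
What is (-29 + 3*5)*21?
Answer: -294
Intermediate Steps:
(-29 + 3*5)*21 = (-29 + 15)*21 = -14*21 = -294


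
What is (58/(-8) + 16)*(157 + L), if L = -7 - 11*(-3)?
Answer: 6405/4 ≈ 1601.3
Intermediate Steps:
L = 26 (L = -7 + 33 = 26)
(58/(-8) + 16)*(157 + L) = (58/(-8) + 16)*(157 + 26) = (-⅛*58 + 16)*183 = (-29/4 + 16)*183 = (35/4)*183 = 6405/4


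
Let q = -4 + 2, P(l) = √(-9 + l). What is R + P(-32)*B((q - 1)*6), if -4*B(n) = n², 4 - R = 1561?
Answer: -1557 - 81*I*√41 ≈ -1557.0 - 518.65*I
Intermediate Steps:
q = -2
R = -1557 (R = 4 - 1*1561 = 4 - 1561 = -1557)
B(n) = -n²/4
R + P(-32)*B((q - 1)*6) = -1557 + √(-9 - 32)*(-36*(-2 - 1)²/4) = -1557 + √(-41)*(-(-3*6)²/4) = -1557 + (I*√41)*(-¼*(-18)²) = -1557 + (I*√41)*(-¼*324) = -1557 + (I*√41)*(-81) = -1557 - 81*I*√41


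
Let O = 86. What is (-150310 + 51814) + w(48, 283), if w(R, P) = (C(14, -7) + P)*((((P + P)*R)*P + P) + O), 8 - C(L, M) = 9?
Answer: 2168174970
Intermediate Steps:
C(L, M) = -1 (C(L, M) = 8 - 1*9 = 8 - 9 = -1)
w(R, P) = (-1 + P)*(86 + P + 2*R*P²) (w(R, P) = (-1 + P)*((((P + P)*R)*P + P) + 86) = (-1 + P)*((((2*P)*R)*P + P) + 86) = (-1 + P)*(((2*P*R)*P + P) + 86) = (-1 + P)*((2*R*P² + P) + 86) = (-1 + P)*((P + 2*R*P²) + 86) = (-1 + P)*(86 + P + 2*R*P²))
(-150310 + 51814) + w(48, 283) = (-150310 + 51814) + (-86 + 283² + 85*283 - 2*48*283² + 2*48*283³) = -98496 + (-86 + 80089 + 24055 - 2*48*80089 + 2*48*22665187) = -98496 + (-86 + 80089 + 24055 - 7688544 + 2175857952) = -98496 + 2168273466 = 2168174970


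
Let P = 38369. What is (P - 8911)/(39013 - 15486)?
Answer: 29458/23527 ≈ 1.2521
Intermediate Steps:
(P - 8911)/(39013 - 15486) = (38369 - 8911)/(39013 - 15486) = 29458/23527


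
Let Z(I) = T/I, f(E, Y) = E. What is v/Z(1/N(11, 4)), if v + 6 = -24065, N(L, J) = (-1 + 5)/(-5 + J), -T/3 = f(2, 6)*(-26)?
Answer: 24071/624 ≈ 38.575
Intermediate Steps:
T = 156 (T = -6*(-26) = -3*(-52) = 156)
N(L, J) = 4/(-5 + J)
Z(I) = 156/I
v = -24071 (v = -6 - 24065 = -24071)
v/Z(1/N(11, 4)) = -24071/(156/(1/(4/(-5 + 4)))) = -24071/(156/(1/(4/(-1)))) = -24071/(156/(1/(4*(-1)))) = -24071/(156/(1/(-4))) = -24071/(156/(-¼)) = -24071/(156*(-4)) = -24071/(-624) = -24071*(-1/624) = 24071/624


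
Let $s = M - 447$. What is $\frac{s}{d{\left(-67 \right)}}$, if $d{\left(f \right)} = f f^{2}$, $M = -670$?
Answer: $\frac{1117}{300763} \approx 0.0037139$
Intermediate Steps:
$s = -1117$ ($s = -670 - 447 = -1117$)
$d{\left(f \right)} = f^{3}$
$\frac{s}{d{\left(-67 \right)}} = - \frac{1117}{\left(-67\right)^{3}} = - \frac{1117}{-300763} = \left(-1117\right) \left(- \frac{1}{300763}\right) = \frac{1117}{300763}$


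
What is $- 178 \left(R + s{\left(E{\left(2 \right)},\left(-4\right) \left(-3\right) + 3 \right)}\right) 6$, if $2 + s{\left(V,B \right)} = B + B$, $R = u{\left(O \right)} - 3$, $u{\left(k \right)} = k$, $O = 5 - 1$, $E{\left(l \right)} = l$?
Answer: $-30972$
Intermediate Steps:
$O = 4$
$R = 1$ ($R = 4 - 3 = 1$)
$s{\left(V,B \right)} = -2 + 2 B$ ($s{\left(V,B \right)} = -2 + \left(B + B\right) = -2 + 2 B$)
$- 178 \left(R + s{\left(E{\left(2 \right)},\left(-4\right) \left(-3\right) + 3 \right)}\right) 6 = - 178 \left(1 - \left(2 - 2 \left(\left(-4\right) \left(-3\right) + 3\right)\right)\right) 6 = - 178 \left(1 - \left(2 - 2 \left(12 + 3\right)\right)\right) 6 = - 178 \left(1 + \left(-2 + 2 \cdot 15\right)\right) 6 = - 178 \left(1 + \left(-2 + 30\right)\right) 6 = - 178 \left(1 + 28\right) 6 = - 178 \cdot 29 \cdot 6 = \left(-178\right) 174 = -30972$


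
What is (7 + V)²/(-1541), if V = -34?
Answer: -729/1541 ≈ -0.47307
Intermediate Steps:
(7 + V)²/(-1541) = (7 - 34)²/(-1541) = (-27)²*(-1/1541) = 729*(-1/1541) = -729/1541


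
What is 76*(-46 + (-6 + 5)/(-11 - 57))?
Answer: -59413/17 ≈ -3494.9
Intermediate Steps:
76*(-46 + (-6 + 5)/(-11 - 57)) = 76*(-46 - 1/(-68)) = 76*(-46 - 1*(-1/68)) = 76*(-46 + 1/68) = 76*(-3127/68) = -59413/17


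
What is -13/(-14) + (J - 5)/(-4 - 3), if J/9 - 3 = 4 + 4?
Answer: -25/2 ≈ -12.500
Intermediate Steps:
J = 99 (J = 27 + 9*(4 + 4) = 27 + 9*8 = 27 + 72 = 99)
-13/(-14) + (J - 5)/(-4 - 3) = -13/(-14) + (99 - 5)/(-4 - 3) = -13*(-1/14) + 94/(-7) = 13/14 + 94*(-1/7) = 13/14 - 94/7 = -25/2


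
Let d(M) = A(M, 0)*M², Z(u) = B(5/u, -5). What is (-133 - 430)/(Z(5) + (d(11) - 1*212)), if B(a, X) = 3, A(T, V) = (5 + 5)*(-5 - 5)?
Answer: 563/12309 ≈ 0.045739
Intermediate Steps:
A(T, V) = -100 (A(T, V) = 10*(-10) = -100)
Z(u) = 3
d(M) = -100*M²
(-133 - 430)/(Z(5) + (d(11) - 1*212)) = (-133 - 430)/(3 + (-100*11² - 1*212)) = -563/(3 + (-100*121 - 212)) = -563/(3 + (-12100 - 212)) = -563/(3 - 12312) = -563/(-12309) = -563*(-1/12309) = 563/12309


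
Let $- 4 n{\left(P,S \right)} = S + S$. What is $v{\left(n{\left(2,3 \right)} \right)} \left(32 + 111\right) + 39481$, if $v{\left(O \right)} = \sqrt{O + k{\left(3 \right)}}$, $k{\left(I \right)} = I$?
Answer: $39481 + \frac{143 \sqrt{6}}{2} \approx 39656.0$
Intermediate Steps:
$n{\left(P,S \right)} = - \frac{S}{2}$ ($n{\left(P,S \right)} = - \frac{S + S}{4} = - \frac{2 S}{4} = - \frac{S}{2}$)
$v{\left(O \right)} = \sqrt{3 + O}$ ($v{\left(O \right)} = \sqrt{O + 3} = \sqrt{3 + O}$)
$v{\left(n{\left(2,3 \right)} \right)} \left(32 + 111\right) + 39481 = \sqrt{3 - \frac{3}{2}} \left(32 + 111\right) + 39481 = \sqrt{3 - \frac{3}{2}} \cdot 143 + 39481 = \sqrt{\frac{3}{2}} \cdot 143 + 39481 = \frac{\sqrt{6}}{2} \cdot 143 + 39481 = \frac{143 \sqrt{6}}{2} + 39481 = 39481 + \frac{143 \sqrt{6}}{2}$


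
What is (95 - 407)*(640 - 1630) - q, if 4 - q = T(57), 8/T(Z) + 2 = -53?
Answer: 16988172/55 ≈ 3.0888e+5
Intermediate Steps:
T(Z) = -8/55 (T(Z) = 8/(-2 - 53) = 8/(-55) = 8*(-1/55) = -8/55)
q = 228/55 (q = 4 - 1*(-8/55) = 4 + 8/55 = 228/55 ≈ 4.1455)
(95 - 407)*(640 - 1630) - q = (95 - 407)*(640 - 1630) - 1*228/55 = -312*(-990) - 228/55 = 308880 - 228/55 = 16988172/55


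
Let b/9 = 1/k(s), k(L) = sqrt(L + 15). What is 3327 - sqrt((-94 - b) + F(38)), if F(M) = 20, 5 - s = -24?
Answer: 3327 - sqrt(-35816 - 198*sqrt(11))/22 ≈ 3327.0 - 8.6808*I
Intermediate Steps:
s = 29 (s = 5 - 1*(-24) = 5 + 24 = 29)
k(L) = sqrt(15 + L)
b = 9*sqrt(11)/22 (b = 9/(sqrt(15 + 29)) = 9/(sqrt(44)) = 9/((2*sqrt(11))) = 9*(sqrt(11)/22) = 9*sqrt(11)/22 ≈ 1.3568)
3327 - sqrt((-94 - b) + F(38)) = 3327 - sqrt((-94 - 9*sqrt(11)/22) + 20) = 3327 - sqrt(-74 - 9*sqrt(11)/22)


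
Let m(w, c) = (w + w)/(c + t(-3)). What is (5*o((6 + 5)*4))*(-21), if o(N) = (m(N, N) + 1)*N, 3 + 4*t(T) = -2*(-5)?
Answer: -823900/61 ≈ -13507.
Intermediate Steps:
t(T) = 7/4 (t(T) = -¾ + (-2*(-5))/4 = -¾ + (¼)*10 = -¾ + 5/2 = 7/4)
m(w, c) = 2*w/(7/4 + c) (m(w, c) = (w + w)/(c + 7/4) = (2*w)/(7/4 + c) = 2*w/(7/4 + c))
o(N) = N*(1 + 8*N/(7 + 4*N)) (o(N) = (8*N/(7 + 4*N) + 1)*N = (1 + 8*N/(7 + 4*N))*N = N*(1 + 8*N/(7 + 4*N)))
(5*o((6 + 5)*4))*(-21) = (5*(((6 + 5)*4)*(7 + 12*((6 + 5)*4))/(7 + 4*((6 + 5)*4))))*(-21) = (5*((11*4)*(7 + 12*(11*4))/(7 + 4*(11*4))))*(-21) = (5*(44*(7 + 12*44)/(7 + 4*44)))*(-21) = (5*(44*(7 + 528)/(7 + 176)))*(-21) = (5*(44*535/183))*(-21) = (5*(44*(1/183)*535))*(-21) = (5*(23540/183))*(-21) = (117700/183)*(-21) = -823900/61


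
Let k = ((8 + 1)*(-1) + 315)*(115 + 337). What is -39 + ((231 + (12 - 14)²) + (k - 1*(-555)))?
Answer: 139063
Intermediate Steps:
k = 138312 (k = (9*(-1) + 315)*452 = (-9 + 315)*452 = 306*452 = 138312)
-39 + ((231 + (12 - 14)²) + (k - 1*(-555))) = -39 + ((231 + (12 - 14)²) + (138312 - 1*(-555))) = -39 + ((231 + (-2)²) + (138312 + 555)) = -39 + ((231 + 4) + 138867) = -39 + (235 + 138867) = -39 + 139102 = 139063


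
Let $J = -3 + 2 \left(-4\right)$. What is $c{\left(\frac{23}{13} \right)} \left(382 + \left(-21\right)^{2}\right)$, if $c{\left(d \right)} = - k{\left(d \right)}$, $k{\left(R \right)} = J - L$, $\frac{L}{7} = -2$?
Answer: $-2469$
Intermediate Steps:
$J = -11$ ($J = -3 - 8 = -11$)
$L = -14$ ($L = 7 \left(-2\right) = -14$)
$k{\left(R \right)} = 3$ ($k{\left(R \right)} = -11 - -14 = -11 + 14 = 3$)
$c{\left(d \right)} = -3$ ($c{\left(d \right)} = \left(-1\right) 3 = -3$)
$c{\left(\frac{23}{13} \right)} \left(382 + \left(-21\right)^{2}\right) = - 3 \left(382 + \left(-21\right)^{2}\right) = - 3 \left(382 + 441\right) = \left(-3\right) 823 = -2469$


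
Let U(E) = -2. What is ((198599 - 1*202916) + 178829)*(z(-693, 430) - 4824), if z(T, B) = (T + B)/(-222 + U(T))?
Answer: -11782973891/14 ≈ -8.4164e+8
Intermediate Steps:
z(T, B) = -B/224 - T/224 (z(T, B) = (T + B)/(-222 - 2) = (B + T)/(-224) = (B + T)*(-1/224) = -B/224 - T/224)
((198599 - 1*202916) + 178829)*(z(-693, 430) - 4824) = ((198599 - 1*202916) + 178829)*((-1/224*430 - 1/224*(-693)) - 4824) = ((198599 - 202916) + 178829)*((-215/112 + 99/32) - 4824) = (-4317 + 178829)*(263/224 - 4824) = 174512*(-1080313/224) = -11782973891/14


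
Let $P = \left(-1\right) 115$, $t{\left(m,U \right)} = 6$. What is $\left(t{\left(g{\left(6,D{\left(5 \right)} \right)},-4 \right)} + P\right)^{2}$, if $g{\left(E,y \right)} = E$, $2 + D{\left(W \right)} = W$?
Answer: $11881$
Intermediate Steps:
$D{\left(W \right)} = -2 + W$
$P = -115$
$\left(t{\left(g{\left(6,D{\left(5 \right)} \right)},-4 \right)} + P\right)^{2} = \left(6 - 115\right)^{2} = \left(-109\right)^{2} = 11881$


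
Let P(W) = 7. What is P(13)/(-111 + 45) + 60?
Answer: 3953/66 ≈ 59.894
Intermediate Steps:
P(13)/(-111 + 45) + 60 = 7/(-111 + 45) + 60 = 7/(-66) + 60 = -1/66*7 + 60 = -7/66 + 60 = 3953/66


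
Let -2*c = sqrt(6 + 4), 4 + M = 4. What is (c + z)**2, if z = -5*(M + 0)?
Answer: 5/2 ≈ 2.5000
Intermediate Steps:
M = 0 (M = -4 + 4 = 0)
z = 0 (z = -5*(0 + 0) = -5*0 = 0)
c = -sqrt(10)/2 (c = -sqrt(6 + 4)/2 = -sqrt(10)/2 ≈ -1.5811)
(c + z)**2 = (-sqrt(10)/2 + 0)**2 = (-sqrt(10)/2)**2 = 5/2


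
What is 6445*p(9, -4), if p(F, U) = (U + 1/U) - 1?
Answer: -135345/4 ≈ -33836.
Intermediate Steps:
p(F, U) = -1 + U + 1/U
6445*p(9, -4) = 6445*(-1 - 4 + 1/(-4)) = 6445*(-1 - 4 - ¼) = 6445*(-21/4) = -135345/4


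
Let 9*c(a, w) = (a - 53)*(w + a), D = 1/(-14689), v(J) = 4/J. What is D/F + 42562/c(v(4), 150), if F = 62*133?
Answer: -446135475851/9144974797 ≈ -48.785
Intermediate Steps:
D = -1/14689 ≈ -6.8078e-5
c(a, w) = (-53 + a)*(a + w)/9 (c(a, w) = ((a - 53)*(w + a))/9 = ((-53 + a)*(a + w))/9 = (-53 + a)*(a + w)/9)
F = 8246
D/F + 42562/c(v(4), 150) = -1/14689/8246 + 42562/(-212/(9*4) - 53/9*150 + (4/4)²/9 + (⅑)*(4/4)*150) = -1/14689*1/8246 + 42562/(-212/(9*4) - 2650/3 + (4*(¼))²/9 + (⅑)*(4*(¼))*150) = -1/121125494 + 42562/(-53/9*1 - 2650/3 + (⅑)*1² + (⅑)*1*150) = -1/121125494 + 42562/(-53/9 - 2650/3 + (⅑)*1 + 50/3) = -1/121125494 + 42562/(-53/9 - 2650/3 + ⅑ + 50/3) = -1/121125494 + 42562/(-7852/9) = -1/121125494 + 42562*(-9/7852) = -1/121125494 - 14733/302 = -446135475851/9144974797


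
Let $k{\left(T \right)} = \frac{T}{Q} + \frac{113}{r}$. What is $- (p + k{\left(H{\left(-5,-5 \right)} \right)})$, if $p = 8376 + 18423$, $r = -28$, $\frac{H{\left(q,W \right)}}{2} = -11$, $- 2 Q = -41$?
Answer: $- \frac{30759387}{1148} \approx -26794.0$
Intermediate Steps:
$Q = \frac{41}{2}$ ($Q = \left(- \frac{1}{2}\right) \left(-41\right) = \frac{41}{2} \approx 20.5$)
$H{\left(q,W \right)} = -22$ ($H{\left(q,W \right)} = 2 \left(-11\right) = -22$)
$p = 26799$
$k{\left(T \right)} = - \frac{113}{28} + \frac{2 T}{41}$ ($k{\left(T \right)} = \frac{T}{\frac{41}{2}} + \frac{113}{-28} = T \frac{2}{41} + 113 \left(- \frac{1}{28}\right) = \frac{2 T}{41} - \frac{113}{28} = - \frac{113}{28} + \frac{2 T}{41}$)
$- (p + k{\left(H{\left(-5,-5 \right)} \right)}) = - (26799 + \left(- \frac{113}{28} + \frac{2}{41} \left(-22\right)\right)) = - (26799 - \frac{5865}{1148}) = \left(-1\right) \frac{30759387}{1148} = - \frac{30759387}{1148}$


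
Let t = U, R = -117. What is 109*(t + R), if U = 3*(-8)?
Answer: -15369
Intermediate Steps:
U = -24
t = -24
109*(t + R) = 109*(-24 - 117) = 109*(-141) = -15369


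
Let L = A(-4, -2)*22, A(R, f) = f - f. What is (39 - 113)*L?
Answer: 0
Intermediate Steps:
A(R, f) = 0
L = 0 (L = 0*22 = 0)
(39 - 113)*L = (39 - 113)*0 = -74*0 = 0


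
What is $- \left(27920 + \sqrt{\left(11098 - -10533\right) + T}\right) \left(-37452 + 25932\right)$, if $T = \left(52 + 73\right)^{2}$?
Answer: $321638400 + 23040 \sqrt{9314} \approx 3.2386 \cdot 10^{8}$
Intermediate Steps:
$T = 15625$ ($T = 125^{2} = 15625$)
$- \left(27920 + \sqrt{\left(11098 - -10533\right) + T}\right) \left(-37452 + 25932\right) = - \left(27920 + \sqrt{\left(11098 - -10533\right) + 15625}\right) \left(-37452 + 25932\right) = - \left(27920 + \sqrt{\left(11098 + 10533\right) + 15625}\right) \left(-11520\right) = - \left(27920 + \sqrt{21631 + 15625}\right) \left(-11520\right) = - \left(27920 + \sqrt{37256}\right) \left(-11520\right) = - \left(27920 + 2 \sqrt{9314}\right) \left(-11520\right) = - (-321638400 - 23040 \sqrt{9314}) = 321638400 + 23040 \sqrt{9314}$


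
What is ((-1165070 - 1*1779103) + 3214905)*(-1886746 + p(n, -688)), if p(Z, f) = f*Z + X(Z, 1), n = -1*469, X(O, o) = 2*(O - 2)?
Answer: -423699911712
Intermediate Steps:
X(O, o) = -4 + 2*O (X(O, o) = 2*(-2 + O) = -4 + 2*O)
n = -469
p(Z, f) = -4 + 2*Z + Z*f (p(Z, f) = f*Z + (-4 + 2*Z) = Z*f + (-4 + 2*Z) = -4 + 2*Z + Z*f)
((-1165070 - 1*1779103) + 3214905)*(-1886746 + p(n, -688)) = ((-1165070 - 1*1779103) + 3214905)*(-1886746 + (-4 + 2*(-469) - 469*(-688))) = ((-1165070 - 1779103) + 3214905)*(-1886746 + (-4 - 938 + 322672)) = (-2944173 + 3214905)*(-1886746 + 321730) = 270732*(-1565016) = -423699911712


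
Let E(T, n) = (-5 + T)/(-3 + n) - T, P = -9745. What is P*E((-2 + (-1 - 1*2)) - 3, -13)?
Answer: -1374045/16 ≈ -85878.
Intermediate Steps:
E(T, n) = -T + (-5 + T)/(-3 + n) (E(T, n) = (-5 + T)/(-3 + n) - T = -T + (-5 + T)/(-3 + n))
P*E((-2 + (-1 - 1*2)) - 3, -13) = -9745*(-5 + 4*((-2 + (-1 - 1*2)) - 3) - 1*((-2 + (-1 - 1*2)) - 3)*(-13))/(-3 - 13) = -9745*(-5 + 4*((-2 + (-1 - 2)) - 3) - 1*((-2 + (-1 - 2)) - 3)*(-13))/(-16) = -(-9745)*(-5 + 4*((-2 - 3) - 3) - 1*((-2 - 3) - 3)*(-13))/16 = -(-9745)*(-5 + 4*(-5 - 3) - 1*(-5 - 3)*(-13))/16 = -(-9745)*(-5 + 4*(-8) - 1*(-8)*(-13))/16 = -(-9745)*(-5 - 32 - 104)/16 = -(-9745)*(-141)/16 = -9745*141/16 = -1374045/16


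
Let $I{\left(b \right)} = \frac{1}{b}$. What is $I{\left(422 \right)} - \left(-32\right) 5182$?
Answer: $\frac{69977729}{422} \approx 1.6582 \cdot 10^{5}$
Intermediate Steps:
$I{\left(422 \right)} - \left(-32\right) 5182 = \frac{1}{422} - \left(-32\right) 5182 = \frac{1}{422} - -165824 = \frac{1}{422} + 165824 = \frac{69977729}{422}$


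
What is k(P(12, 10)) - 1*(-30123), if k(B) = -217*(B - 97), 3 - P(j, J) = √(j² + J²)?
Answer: 50521 + 434*√61 ≈ 53911.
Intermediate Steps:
P(j, J) = 3 - √(J² + j²) (P(j, J) = 3 - √(j² + J²) = 3 - √(J² + j²))
k(B) = 21049 - 217*B (k(B) = -217*(-97 + B) = 21049 - 217*B)
k(P(12, 10)) - 1*(-30123) = (21049 - 217*(3 - √(10² + 12²))) - 1*(-30123) = (21049 - 217*(3 - √(100 + 144))) + 30123 = (21049 - 217*(3 - √244)) + 30123 = (21049 - 217*(3 - 2*√61)) + 30123 = (21049 + (-651 + 434*√61)) + 30123 = (20398 + 434*√61) + 30123 = 50521 + 434*√61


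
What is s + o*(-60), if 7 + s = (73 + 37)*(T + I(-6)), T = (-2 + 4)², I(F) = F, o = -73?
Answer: 4153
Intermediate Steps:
T = 4 (T = 2² = 4)
s = -227 (s = -7 + (73 + 37)*(4 - 6) = -7 + 110*(-2) = -7 - 220 = -227)
s + o*(-60) = -227 - 73*(-60) = -227 + 4380 = 4153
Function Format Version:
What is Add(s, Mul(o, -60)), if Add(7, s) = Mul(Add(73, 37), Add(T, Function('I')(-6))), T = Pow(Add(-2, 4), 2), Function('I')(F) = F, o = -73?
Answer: 4153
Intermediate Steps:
T = 4 (T = Pow(2, 2) = 4)
s = -227 (s = Add(-7, Mul(Add(73, 37), Add(4, -6))) = Add(-7, Mul(110, -2)) = Add(-7, -220) = -227)
Add(s, Mul(o, -60)) = Add(-227, Mul(-73, -60)) = Add(-227, 4380) = 4153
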